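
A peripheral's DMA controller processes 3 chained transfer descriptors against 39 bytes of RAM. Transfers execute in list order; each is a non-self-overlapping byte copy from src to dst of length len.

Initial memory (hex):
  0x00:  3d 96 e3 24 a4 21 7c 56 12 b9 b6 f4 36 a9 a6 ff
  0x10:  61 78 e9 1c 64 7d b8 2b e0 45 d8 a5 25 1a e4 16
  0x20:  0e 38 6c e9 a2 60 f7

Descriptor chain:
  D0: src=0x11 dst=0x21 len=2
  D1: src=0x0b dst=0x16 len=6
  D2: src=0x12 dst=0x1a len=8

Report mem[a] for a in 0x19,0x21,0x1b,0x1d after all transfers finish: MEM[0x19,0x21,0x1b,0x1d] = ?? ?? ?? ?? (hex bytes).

#0 dst[0x21+2] := {0x78,0xe9}
#1 dst[0x16+6] := {0xf4,0x36,0xa9,0xa6,0xff,0x61}
#2 dst[0x1a+8] := {0xe9,0x1c,0x64,0x7d,0xf4,0x36,0xa9,0xa6}
query mem[0x19]=0xa6, mem[0x21]=0xa6, mem[0x1b]=0x1c, mem[0x1d]=0x7d

MEM[0x19,0x21,0x1b,0x1d] = a6 a6 1c 7d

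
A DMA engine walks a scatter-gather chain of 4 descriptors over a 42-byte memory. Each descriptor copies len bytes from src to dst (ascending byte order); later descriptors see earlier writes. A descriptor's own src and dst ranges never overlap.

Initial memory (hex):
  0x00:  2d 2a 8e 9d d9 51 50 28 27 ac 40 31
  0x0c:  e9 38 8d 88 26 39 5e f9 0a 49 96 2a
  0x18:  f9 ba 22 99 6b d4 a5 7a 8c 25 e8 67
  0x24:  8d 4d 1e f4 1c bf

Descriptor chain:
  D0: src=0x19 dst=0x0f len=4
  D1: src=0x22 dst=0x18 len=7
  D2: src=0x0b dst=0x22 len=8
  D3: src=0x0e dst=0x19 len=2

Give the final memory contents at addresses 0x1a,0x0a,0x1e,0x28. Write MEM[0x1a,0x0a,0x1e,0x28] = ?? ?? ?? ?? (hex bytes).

MEM[0x1a,0x0a,0x1e,0x28] = ba 40 1c 99

[0] 0x19->0x0f len=4 : ba 22 99 6b
[1] 0x22->0x18 len=7 : e8 67 8d 4d 1e f4 1c
[2] 0x0b->0x22 len=8 : 31 e9 38 8d ba 22 99 6b
[3] 0x0e->0x19 len=2 : 8d ba
query mem[0x1a]=0xba, mem[0x0a]=0x40, mem[0x1e]=0x1c, mem[0x28]=0x99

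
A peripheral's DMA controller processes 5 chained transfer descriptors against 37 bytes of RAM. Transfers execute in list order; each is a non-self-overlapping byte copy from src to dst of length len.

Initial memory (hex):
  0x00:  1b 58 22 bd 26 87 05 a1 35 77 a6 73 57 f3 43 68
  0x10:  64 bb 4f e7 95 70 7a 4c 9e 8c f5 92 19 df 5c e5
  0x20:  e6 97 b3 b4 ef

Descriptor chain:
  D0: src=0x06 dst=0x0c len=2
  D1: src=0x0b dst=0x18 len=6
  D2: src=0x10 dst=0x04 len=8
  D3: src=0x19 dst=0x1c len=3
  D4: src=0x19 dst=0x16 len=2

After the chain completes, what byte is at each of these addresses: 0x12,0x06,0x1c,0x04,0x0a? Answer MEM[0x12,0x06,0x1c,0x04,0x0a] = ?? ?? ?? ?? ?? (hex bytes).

#0 dst[0x0c+2] := {0x05,0xa1}
#1 dst[0x18+6] := {0x73,0x05,0xa1,0x43,0x68,0x64}
#2 dst[0x04+8] := {0x64,0xbb,0x4f,0xe7,0x95,0x70,0x7a,0x4c}
#3 dst[0x1c+3] := {0x05,0xa1,0x43}
#4 dst[0x16+2] := {0x05,0xa1}
query mem[0x12]=0x4f, mem[0x06]=0x4f, mem[0x1c]=0x05, mem[0x04]=0x64, mem[0x0a]=0x7a

MEM[0x12,0x06,0x1c,0x04,0x0a] = 4f 4f 05 64 7a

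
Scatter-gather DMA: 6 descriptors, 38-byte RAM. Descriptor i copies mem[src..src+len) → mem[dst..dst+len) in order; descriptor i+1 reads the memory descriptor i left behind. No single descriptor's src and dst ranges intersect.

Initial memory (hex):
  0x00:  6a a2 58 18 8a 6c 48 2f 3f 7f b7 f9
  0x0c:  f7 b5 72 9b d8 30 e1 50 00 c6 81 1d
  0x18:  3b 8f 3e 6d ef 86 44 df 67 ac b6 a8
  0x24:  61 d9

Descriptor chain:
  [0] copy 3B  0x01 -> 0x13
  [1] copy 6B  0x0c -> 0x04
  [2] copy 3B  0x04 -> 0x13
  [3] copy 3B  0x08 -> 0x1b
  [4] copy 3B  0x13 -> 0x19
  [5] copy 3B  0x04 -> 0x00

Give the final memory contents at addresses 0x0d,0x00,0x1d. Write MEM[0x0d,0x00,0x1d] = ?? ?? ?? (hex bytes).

[0] 0x01->0x13 len=3 : a2 58 18
[1] 0x0c->0x04 len=6 : f7 b5 72 9b d8 30
[2] 0x04->0x13 len=3 : f7 b5 72
[3] 0x08->0x1b len=3 : d8 30 b7
[4] 0x13->0x19 len=3 : f7 b5 72
[5] 0x04->0x00 len=3 : f7 b5 72
query mem[0x0d]=0xb5, mem[0x00]=0xf7, mem[0x1d]=0xb7

MEM[0x0d,0x00,0x1d] = b5 f7 b7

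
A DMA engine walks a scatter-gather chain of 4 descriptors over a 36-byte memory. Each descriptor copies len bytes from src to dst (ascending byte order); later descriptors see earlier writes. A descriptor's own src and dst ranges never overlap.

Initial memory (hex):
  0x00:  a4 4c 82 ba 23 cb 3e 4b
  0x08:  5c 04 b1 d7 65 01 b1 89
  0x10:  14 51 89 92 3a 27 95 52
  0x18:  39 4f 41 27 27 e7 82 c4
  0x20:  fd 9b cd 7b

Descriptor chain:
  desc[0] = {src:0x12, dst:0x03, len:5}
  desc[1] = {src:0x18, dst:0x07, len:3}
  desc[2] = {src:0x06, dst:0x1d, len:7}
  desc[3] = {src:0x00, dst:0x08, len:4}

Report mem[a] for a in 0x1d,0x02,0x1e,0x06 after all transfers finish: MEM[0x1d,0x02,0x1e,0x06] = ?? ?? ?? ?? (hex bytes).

[0] 0x12->0x03 len=5 : 89 92 3a 27 95
[1] 0x18->0x07 len=3 : 39 4f 41
[2] 0x06->0x1d len=7 : 27 39 4f 41 b1 d7 65
[3] 0x00->0x08 len=4 : a4 4c 82 89
query mem[0x1d]=0x27, mem[0x02]=0x82, mem[0x1e]=0x39, mem[0x06]=0x27

MEM[0x1d,0x02,0x1e,0x06] = 27 82 39 27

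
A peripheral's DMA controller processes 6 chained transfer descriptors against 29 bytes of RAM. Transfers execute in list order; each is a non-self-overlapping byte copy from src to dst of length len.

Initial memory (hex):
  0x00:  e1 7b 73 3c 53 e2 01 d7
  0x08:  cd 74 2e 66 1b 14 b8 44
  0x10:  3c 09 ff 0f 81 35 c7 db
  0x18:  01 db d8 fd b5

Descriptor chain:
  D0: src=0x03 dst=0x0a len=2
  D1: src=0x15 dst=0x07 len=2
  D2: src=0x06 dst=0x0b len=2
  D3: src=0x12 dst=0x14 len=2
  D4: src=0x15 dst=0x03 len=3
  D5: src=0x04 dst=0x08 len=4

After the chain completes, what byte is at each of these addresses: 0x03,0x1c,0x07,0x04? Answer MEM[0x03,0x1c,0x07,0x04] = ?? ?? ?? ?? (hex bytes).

#0 dst[0x0a+2] := {0x3c,0x53}
#1 dst[0x07+2] := {0x35,0xc7}
#2 dst[0x0b+2] := {0x01,0x35}
#3 dst[0x14+2] := {0xff,0x0f}
#4 dst[0x03+3] := {0x0f,0xc7,0xdb}
#5 dst[0x08+4] := {0xc7,0xdb,0x01,0x35}
query mem[0x03]=0x0f, mem[0x1c]=0xb5, mem[0x07]=0x35, mem[0x04]=0xc7

MEM[0x03,0x1c,0x07,0x04] = 0f b5 35 c7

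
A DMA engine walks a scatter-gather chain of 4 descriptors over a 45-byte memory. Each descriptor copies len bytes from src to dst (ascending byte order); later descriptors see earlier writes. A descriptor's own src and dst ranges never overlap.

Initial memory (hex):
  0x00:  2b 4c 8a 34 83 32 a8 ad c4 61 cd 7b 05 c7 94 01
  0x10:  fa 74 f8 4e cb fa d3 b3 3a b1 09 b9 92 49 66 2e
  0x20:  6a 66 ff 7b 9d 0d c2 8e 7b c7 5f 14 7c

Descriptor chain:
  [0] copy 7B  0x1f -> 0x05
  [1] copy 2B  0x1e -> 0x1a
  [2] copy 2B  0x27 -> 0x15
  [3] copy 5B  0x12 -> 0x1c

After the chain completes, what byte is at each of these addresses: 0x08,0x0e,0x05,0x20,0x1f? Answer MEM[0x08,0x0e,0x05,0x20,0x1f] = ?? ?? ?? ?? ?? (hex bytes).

MEM[0x08,0x0e,0x05,0x20,0x1f] = ff 94 2e 7b 8e

  after D0: wrote 7B at 0x05 = 2e6a66ff7b9d0d
  after D1: wrote 2B at 0x1a = 662e
  after D2: wrote 2B at 0x15 = 8e7b
  after D3: wrote 5B at 0x1c = f84ecb8e7b
query mem[0x08]=0xff, mem[0x0e]=0x94, mem[0x05]=0x2e, mem[0x20]=0x7b, mem[0x1f]=0x8e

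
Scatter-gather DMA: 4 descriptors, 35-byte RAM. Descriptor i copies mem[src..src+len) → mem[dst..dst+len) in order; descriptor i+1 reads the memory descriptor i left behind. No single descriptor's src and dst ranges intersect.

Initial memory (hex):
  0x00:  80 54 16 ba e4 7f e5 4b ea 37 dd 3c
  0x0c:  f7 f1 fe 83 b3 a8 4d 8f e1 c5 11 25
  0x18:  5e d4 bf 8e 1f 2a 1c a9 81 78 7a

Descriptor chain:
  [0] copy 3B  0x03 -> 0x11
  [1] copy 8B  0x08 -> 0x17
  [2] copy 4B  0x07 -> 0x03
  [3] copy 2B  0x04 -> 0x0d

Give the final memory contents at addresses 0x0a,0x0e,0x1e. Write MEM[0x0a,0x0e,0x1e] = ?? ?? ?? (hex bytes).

MEM[0x0a,0x0e,0x1e] = dd 37 83

#0 dst[0x11+3] := {0xba,0xe4,0x7f}
#1 dst[0x17+8] := {0xea,0x37,0xdd,0x3c,0xf7,0xf1,0xfe,0x83}
#2 dst[0x03+4] := {0x4b,0xea,0x37,0xdd}
#3 dst[0x0d+2] := {0xea,0x37}
query mem[0x0a]=0xdd, mem[0x0e]=0x37, mem[0x1e]=0x83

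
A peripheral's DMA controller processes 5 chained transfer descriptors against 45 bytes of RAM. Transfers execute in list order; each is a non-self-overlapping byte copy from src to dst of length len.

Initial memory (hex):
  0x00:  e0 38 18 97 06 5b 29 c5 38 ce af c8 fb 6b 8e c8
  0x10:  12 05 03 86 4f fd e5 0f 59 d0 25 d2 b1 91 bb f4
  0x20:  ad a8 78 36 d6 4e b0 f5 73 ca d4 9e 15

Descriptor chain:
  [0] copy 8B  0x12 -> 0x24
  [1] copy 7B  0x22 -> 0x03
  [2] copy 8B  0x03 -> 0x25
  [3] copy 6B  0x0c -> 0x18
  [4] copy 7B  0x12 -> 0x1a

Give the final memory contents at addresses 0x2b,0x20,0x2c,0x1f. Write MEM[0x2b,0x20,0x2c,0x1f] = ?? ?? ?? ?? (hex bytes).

MEM[0x2b,0x20,0x2c,0x1f] = e5 fb af 0f

  after D0: wrote 8B at 0x24 = 03864ffde50f59d0
  after D1: wrote 7B at 0x03 = 783603864ffde5
  after D2: wrote 8B at 0x25 = 783603864ffde5af
  after D3: wrote 6B at 0x18 = fb6b8ec81205
  after D4: wrote 7B at 0x1a = 03864ffde50ffb
query mem[0x2b]=0xe5, mem[0x20]=0xfb, mem[0x2c]=0xaf, mem[0x1f]=0x0f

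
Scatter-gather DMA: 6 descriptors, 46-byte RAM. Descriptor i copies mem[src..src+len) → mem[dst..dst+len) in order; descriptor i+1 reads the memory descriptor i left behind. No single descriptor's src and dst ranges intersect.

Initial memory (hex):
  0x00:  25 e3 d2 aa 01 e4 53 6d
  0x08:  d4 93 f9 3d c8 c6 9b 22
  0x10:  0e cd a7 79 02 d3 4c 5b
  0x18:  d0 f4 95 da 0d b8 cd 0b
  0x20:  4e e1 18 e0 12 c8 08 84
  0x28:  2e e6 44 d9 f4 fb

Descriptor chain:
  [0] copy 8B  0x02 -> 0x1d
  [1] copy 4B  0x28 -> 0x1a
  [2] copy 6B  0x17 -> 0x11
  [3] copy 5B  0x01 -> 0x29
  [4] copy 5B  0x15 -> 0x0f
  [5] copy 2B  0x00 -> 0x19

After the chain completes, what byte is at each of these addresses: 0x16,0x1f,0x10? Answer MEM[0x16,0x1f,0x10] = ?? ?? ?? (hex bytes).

MEM[0x16,0x1f,0x10] = 44 01 44

[0] 0x02->0x1d len=8 : d2 aa 01 e4 53 6d d4 93
[1] 0x28->0x1a len=4 : 2e e6 44 d9
[2] 0x17->0x11 len=6 : 5b d0 f4 2e e6 44
[3] 0x01->0x29 len=5 : e3 d2 aa 01 e4
[4] 0x15->0x0f len=5 : e6 44 5b d0 f4
[5] 0x00->0x19 len=2 : 25 e3
query mem[0x16]=0x44, mem[0x1f]=0x01, mem[0x10]=0x44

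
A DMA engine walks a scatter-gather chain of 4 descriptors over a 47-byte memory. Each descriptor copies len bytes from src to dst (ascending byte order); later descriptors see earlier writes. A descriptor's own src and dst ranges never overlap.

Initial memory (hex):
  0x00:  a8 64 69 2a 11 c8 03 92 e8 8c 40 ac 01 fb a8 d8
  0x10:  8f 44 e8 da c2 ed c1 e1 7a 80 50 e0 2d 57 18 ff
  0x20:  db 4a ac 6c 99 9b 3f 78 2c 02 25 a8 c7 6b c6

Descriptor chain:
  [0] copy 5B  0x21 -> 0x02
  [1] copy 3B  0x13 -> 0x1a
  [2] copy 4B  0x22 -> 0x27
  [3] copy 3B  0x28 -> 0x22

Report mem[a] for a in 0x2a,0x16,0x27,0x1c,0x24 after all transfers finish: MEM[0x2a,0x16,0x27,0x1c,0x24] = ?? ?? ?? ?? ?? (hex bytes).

MEM[0x2a,0x16,0x27,0x1c,0x24] = 9b c1 ac ed 9b

#0 dst[0x02+5] := {0x4a,0xac,0x6c,0x99,0x9b}
#1 dst[0x1a+3] := {0xda,0xc2,0xed}
#2 dst[0x27+4] := {0xac,0x6c,0x99,0x9b}
#3 dst[0x22+3] := {0x6c,0x99,0x9b}
query mem[0x2a]=0x9b, mem[0x16]=0xc1, mem[0x27]=0xac, mem[0x1c]=0xed, mem[0x24]=0x9b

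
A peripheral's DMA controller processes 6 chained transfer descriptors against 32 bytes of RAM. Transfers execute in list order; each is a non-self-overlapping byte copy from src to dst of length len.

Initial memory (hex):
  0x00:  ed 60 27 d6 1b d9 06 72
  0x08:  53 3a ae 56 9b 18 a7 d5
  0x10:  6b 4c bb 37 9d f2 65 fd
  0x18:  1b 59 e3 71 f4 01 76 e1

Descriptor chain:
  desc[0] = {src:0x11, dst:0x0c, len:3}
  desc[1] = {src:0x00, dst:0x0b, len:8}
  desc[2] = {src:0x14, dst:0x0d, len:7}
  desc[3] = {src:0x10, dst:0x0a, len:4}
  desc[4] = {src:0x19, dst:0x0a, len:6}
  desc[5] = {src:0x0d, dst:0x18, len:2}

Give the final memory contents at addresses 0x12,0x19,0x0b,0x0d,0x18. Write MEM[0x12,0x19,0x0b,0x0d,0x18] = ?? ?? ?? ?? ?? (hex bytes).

MEM[0x12,0x19,0x0b,0x0d,0x18] = 59 01 e3 f4 f4

  after D0: wrote 3B at 0x0c = 4cbb37
  after D1: wrote 8B at 0x0b = ed6027d61bd90672
  after D2: wrote 7B at 0x0d = 9df265fd1b59e3
  after D3: wrote 4B at 0x0a = fd1b59e3
  after D4: wrote 6B at 0x0a = 59e371f40176
  after D5: wrote 2B at 0x18 = f401
query mem[0x12]=0x59, mem[0x19]=0x01, mem[0x0b]=0xe3, mem[0x0d]=0xf4, mem[0x18]=0xf4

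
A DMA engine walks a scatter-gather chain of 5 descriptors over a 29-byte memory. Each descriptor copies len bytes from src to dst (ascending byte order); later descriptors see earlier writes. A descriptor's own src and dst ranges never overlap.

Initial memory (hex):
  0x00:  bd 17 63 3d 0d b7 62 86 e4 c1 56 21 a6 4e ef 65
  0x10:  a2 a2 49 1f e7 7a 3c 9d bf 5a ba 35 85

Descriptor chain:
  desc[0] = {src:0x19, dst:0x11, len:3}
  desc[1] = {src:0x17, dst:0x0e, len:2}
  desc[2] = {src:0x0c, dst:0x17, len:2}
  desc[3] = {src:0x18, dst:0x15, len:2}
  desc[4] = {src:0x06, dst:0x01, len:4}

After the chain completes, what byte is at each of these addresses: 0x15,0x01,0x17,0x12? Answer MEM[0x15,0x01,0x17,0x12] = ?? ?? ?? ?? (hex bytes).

MEM[0x15,0x01,0x17,0x12] = 4e 62 a6 ba

  after D0: wrote 3B at 0x11 = 5aba35
  after D1: wrote 2B at 0x0e = 9dbf
  after D2: wrote 2B at 0x17 = a64e
  after D3: wrote 2B at 0x15 = 4e5a
  after D4: wrote 4B at 0x01 = 6286e4c1
query mem[0x15]=0x4e, mem[0x01]=0x62, mem[0x17]=0xa6, mem[0x12]=0xba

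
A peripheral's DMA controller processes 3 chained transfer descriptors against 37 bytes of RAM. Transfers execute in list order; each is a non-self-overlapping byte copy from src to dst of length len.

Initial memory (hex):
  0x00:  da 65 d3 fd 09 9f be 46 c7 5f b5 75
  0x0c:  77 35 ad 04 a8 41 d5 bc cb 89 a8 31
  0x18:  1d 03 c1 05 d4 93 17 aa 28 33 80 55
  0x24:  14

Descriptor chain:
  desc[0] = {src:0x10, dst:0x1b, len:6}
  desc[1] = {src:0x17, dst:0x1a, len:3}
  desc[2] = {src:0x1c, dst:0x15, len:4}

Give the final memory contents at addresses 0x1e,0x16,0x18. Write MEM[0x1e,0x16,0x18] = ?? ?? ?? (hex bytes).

  after D0: wrote 6B at 0x1b = a841d5bccb89
  after D1: wrote 3B at 0x1a = 311d03
  after D2: wrote 4B at 0x15 = 03d5bccb
query mem[0x1e]=0xbc, mem[0x16]=0xd5, mem[0x18]=0xcb

MEM[0x1e,0x16,0x18] = bc d5 cb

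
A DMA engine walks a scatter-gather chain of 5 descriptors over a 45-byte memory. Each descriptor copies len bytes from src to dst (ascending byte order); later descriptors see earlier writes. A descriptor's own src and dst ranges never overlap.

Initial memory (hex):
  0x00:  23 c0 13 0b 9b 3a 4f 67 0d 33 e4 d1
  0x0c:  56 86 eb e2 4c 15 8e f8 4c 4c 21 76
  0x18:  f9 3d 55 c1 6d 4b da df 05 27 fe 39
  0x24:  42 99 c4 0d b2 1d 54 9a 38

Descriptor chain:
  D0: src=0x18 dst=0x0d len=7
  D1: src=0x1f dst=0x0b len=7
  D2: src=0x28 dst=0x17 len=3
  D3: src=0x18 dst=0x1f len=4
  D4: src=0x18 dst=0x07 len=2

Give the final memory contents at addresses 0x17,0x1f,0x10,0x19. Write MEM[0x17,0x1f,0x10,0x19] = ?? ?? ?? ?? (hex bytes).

  after D0: wrote 7B at 0x0d = f93d55c16d4bda
  after D1: wrote 7B at 0x0b = df0527fe394299
  after D2: wrote 3B at 0x17 = b21d54
  after D3: wrote 4B at 0x1f = 1d5455c1
  after D4: wrote 2B at 0x07 = 1d54
query mem[0x17]=0xb2, mem[0x1f]=0x1d, mem[0x10]=0x42, mem[0x19]=0x54

MEM[0x17,0x1f,0x10,0x19] = b2 1d 42 54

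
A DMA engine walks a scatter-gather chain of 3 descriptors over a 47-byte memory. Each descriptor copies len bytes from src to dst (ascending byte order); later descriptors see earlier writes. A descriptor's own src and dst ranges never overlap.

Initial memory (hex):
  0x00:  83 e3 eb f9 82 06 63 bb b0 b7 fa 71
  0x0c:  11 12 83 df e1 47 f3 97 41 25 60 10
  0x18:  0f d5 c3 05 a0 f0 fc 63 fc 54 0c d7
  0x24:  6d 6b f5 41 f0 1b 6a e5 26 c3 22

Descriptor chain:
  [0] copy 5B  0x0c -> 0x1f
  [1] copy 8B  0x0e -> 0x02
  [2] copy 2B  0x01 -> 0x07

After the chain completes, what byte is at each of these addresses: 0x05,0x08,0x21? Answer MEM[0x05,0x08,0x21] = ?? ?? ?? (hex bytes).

D0: mem[0x1f..0x23] <- [11 12 83 df e1]
D1: mem[0x02..0x09] <- [83 df e1 47 f3 97 41 25]
D2: mem[0x07..0x08] <- [e3 83]
query mem[0x05]=0x47, mem[0x08]=0x83, mem[0x21]=0x83

MEM[0x05,0x08,0x21] = 47 83 83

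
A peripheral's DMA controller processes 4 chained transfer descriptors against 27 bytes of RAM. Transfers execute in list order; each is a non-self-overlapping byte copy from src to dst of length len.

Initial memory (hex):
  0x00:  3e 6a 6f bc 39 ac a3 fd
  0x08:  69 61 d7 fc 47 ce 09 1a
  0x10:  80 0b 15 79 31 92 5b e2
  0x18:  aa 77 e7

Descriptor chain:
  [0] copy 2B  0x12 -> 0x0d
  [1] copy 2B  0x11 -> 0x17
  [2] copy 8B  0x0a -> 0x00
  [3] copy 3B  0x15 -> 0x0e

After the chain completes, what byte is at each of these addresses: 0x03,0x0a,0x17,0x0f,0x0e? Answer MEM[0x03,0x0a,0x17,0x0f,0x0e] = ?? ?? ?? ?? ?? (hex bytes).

D0: mem[0x0d..0x0e] <- [15 79]
D1: mem[0x17..0x18] <- [0b 15]
D2: mem[0x00..0x07] <- [d7 fc 47 15 79 1a 80 0b]
D3: mem[0x0e..0x10] <- [92 5b 0b]
query mem[0x03]=0x15, mem[0x0a]=0xd7, mem[0x17]=0x0b, mem[0x0f]=0x5b, mem[0x0e]=0x92

MEM[0x03,0x0a,0x17,0x0f,0x0e] = 15 d7 0b 5b 92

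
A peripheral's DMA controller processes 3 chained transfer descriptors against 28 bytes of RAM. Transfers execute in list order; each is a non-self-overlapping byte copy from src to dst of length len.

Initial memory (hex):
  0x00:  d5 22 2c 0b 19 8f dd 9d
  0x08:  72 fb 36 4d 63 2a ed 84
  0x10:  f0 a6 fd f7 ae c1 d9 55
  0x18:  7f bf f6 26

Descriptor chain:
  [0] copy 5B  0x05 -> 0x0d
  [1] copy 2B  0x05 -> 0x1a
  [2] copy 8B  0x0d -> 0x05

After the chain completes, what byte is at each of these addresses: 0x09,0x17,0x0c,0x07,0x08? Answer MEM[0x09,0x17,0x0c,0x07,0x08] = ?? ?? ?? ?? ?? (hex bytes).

#0 dst[0x0d+5] := {0x8f,0xdd,0x9d,0x72,0xfb}
#1 dst[0x1a+2] := {0x8f,0xdd}
#2 dst[0x05+8] := {0x8f,0xdd,0x9d,0x72,0xfb,0xfd,0xf7,0xae}
query mem[0x09]=0xfb, mem[0x17]=0x55, mem[0x0c]=0xae, mem[0x07]=0x9d, mem[0x08]=0x72

MEM[0x09,0x17,0x0c,0x07,0x08] = fb 55 ae 9d 72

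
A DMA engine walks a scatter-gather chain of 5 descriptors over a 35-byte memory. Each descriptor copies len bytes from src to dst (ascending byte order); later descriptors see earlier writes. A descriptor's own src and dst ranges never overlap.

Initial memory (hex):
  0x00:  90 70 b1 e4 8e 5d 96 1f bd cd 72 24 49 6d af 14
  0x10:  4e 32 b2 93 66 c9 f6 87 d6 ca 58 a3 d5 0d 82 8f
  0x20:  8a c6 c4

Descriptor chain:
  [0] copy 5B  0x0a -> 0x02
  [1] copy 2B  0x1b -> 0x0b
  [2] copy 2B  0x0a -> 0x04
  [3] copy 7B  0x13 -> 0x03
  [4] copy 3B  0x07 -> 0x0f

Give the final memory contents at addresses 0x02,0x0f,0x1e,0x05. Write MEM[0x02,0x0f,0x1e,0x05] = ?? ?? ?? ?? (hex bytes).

#0 dst[0x02+5] := {0x72,0x24,0x49,0x6d,0xaf}
#1 dst[0x0b+2] := {0xa3,0xd5}
#2 dst[0x04+2] := {0x72,0xa3}
#3 dst[0x03+7] := {0x93,0x66,0xc9,0xf6,0x87,0xd6,0xca}
#4 dst[0x0f+3] := {0x87,0xd6,0xca}
query mem[0x02]=0x72, mem[0x0f]=0x87, mem[0x1e]=0x82, mem[0x05]=0xc9

MEM[0x02,0x0f,0x1e,0x05] = 72 87 82 c9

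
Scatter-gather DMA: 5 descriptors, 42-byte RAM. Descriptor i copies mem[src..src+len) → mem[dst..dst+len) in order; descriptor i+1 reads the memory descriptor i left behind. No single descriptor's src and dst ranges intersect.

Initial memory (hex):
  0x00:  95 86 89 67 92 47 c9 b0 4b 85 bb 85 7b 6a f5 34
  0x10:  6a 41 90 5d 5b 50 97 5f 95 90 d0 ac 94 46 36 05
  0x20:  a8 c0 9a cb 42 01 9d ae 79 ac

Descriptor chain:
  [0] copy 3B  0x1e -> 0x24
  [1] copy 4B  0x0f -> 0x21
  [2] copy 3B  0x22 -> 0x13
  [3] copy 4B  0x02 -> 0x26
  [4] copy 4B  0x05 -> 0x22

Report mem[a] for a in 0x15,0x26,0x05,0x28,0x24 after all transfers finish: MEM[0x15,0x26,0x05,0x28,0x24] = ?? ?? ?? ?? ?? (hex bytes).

MEM[0x15,0x26,0x05,0x28,0x24] = 90 89 47 92 b0

D0: mem[0x24..0x26] <- [36 05 a8]
D1: mem[0x21..0x24] <- [34 6a 41 90]
D2: mem[0x13..0x15] <- [6a 41 90]
D3: mem[0x26..0x29] <- [89 67 92 47]
D4: mem[0x22..0x25] <- [47 c9 b0 4b]
query mem[0x15]=0x90, mem[0x26]=0x89, mem[0x05]=0x47, mem[0x28]=0x92, mem[0x24]=0xb0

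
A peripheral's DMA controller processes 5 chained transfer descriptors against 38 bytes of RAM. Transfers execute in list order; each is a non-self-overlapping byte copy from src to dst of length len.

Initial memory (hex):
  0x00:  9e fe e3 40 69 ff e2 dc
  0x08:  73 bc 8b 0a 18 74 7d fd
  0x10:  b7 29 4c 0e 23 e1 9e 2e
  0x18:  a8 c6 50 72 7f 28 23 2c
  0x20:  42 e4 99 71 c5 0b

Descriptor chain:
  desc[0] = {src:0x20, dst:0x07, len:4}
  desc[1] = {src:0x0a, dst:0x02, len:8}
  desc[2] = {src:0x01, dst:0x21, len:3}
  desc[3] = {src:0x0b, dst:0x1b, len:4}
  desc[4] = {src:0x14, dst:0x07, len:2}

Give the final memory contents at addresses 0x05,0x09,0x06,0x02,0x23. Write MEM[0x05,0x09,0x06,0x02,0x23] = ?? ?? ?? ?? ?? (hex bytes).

[0] 0x20->0x07 len=4 : 42 e4 99 71
[1] 0x0a->0x02 len=8 : 71 0a 18 74 7d fd b7 29
[2] 0x01->0x21 len=3 : fe 71 0a
[3] 0x0b->0x1b len=4 : 0a 18 74 7d
[4] 0x14->0x07 len=2 : 23 e1
query mem[0x05]=0x74, mem[0x09]=0x29, mem[0x06]=0x7d, mem[0x02]=0x71, mem[0x23]=0x0a

MEM[0x05,0x09,0x06,0x02,0x23] = 74 29 7d 71 0a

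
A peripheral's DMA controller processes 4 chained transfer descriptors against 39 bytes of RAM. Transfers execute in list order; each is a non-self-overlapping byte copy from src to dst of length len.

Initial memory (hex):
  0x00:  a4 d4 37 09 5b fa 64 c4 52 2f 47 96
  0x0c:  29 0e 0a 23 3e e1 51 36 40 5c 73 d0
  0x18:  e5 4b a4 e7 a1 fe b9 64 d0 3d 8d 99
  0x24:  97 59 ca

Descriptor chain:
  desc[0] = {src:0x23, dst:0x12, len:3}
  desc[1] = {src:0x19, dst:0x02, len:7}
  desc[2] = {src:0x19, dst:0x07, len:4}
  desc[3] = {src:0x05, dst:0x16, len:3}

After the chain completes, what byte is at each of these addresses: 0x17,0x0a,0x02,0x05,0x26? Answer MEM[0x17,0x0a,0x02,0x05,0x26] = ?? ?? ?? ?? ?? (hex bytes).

MEM[0x17,0x0a,0x02,0x05,0x26] = fe a1 4b a1 ca

#0 dst[0x12+3] := {0x99,0x97,0x59}
#1 dst[0x02+7] := {0x4b,0xa4,0xe7,0xa1,0xfe,0xb9,0x64}
#2 dst[0x07+4] := {0x4b,0xa4,0xe7,0xa1}
#3 dst[0x16+3] := {0xa1,0xfe,0x4b}
query mem[0x17]=0xfe, mem[0x0a]=0xa1, mem[0x02]=0x4b, mem[0x05]=0xa1, mem[0x26]=0xca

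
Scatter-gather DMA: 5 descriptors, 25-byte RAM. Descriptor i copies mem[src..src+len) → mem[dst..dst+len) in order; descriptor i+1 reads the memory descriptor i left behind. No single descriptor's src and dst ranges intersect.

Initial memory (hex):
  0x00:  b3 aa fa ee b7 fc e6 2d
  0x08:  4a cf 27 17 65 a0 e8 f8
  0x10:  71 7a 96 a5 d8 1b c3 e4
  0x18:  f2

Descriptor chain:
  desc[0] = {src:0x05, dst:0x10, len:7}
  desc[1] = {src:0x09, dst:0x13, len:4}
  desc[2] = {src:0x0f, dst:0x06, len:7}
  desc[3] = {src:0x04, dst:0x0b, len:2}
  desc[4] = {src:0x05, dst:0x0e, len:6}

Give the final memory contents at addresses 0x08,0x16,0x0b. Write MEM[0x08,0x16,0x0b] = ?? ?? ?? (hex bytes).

  after D0: wrote 7B at 0x10 = fce62d4acf2717
  after D1: wrote 4B at 0x13 = cf271765
  after D2: wrote 7B at 0x06 = f8fce62dcf2717
  after D3: wrote 2B at 0x0b = b7fc
  after D4: wrote 6B at 0x0e = fcf8fce62dcf
query mem[0x08]=0xe6, mem[0x16]=0x65, mem[0x0b]=0xb7

MEM[0x08,0x16,0x0b] = e6 65 b7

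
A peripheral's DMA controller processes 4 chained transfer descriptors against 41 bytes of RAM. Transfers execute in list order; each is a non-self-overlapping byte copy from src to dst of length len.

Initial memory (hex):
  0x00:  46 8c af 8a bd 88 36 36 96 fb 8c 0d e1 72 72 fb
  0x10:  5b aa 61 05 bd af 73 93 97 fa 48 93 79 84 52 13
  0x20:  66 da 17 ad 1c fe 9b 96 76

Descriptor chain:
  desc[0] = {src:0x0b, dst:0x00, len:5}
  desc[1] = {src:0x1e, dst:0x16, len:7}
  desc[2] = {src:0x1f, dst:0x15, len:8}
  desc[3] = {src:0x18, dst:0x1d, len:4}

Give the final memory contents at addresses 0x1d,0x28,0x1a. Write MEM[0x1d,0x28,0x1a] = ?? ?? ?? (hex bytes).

MEM[0x1d,0x28,0x1a] = 17 76 1c

D0: mem[0x00..0x04] <- [0d e1 72 72 fb]
D1: mem[0x16..0x1c] <- [52 13 66 da 17 ad 1c]
D2: mem[0x15..0x1c] <- [13 66 da 17 ad 1c fe 9b]
D3: mem[0x1d..0x20] <- [17 ad 1c fe]
query mem[0x1d]=0x17, mem[0x28]=0x76, mem[0x1a]=0x1c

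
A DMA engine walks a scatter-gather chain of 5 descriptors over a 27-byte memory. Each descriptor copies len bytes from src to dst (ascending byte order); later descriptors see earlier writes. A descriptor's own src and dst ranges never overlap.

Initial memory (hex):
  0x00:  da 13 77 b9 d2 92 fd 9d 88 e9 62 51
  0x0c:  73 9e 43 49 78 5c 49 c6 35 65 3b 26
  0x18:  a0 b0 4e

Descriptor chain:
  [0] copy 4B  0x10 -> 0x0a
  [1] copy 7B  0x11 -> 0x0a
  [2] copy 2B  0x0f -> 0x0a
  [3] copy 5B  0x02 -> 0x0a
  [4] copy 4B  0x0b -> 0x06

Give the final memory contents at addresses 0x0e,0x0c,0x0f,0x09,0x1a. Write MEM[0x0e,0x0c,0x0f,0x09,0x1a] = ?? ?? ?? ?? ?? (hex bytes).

D0: mem[0x0a..0x0d] <- [78 5c 49 c6]
D1: mem[0x0a..0x10] <- [5c 49 c6 35 65 3b 26]
D2: mem[0x0a..0x0b] <- [3b 26]
D3: mem[0x0a..0x0e] <- [77 b9 d2 92 fd]
D4: mem[0x06..0x09] <- [b9 d2 92 fd]
query mem[0x0e]=0xfd, mem[0x0c]=0xd2, mem[0x0f]=0x3b, mem[0x09]=0xfd, mem[0x1a]=0x4e

MEM[0x0e,0x0c,0x0f,0x09,0x1a] = fd d2 3b fd 4e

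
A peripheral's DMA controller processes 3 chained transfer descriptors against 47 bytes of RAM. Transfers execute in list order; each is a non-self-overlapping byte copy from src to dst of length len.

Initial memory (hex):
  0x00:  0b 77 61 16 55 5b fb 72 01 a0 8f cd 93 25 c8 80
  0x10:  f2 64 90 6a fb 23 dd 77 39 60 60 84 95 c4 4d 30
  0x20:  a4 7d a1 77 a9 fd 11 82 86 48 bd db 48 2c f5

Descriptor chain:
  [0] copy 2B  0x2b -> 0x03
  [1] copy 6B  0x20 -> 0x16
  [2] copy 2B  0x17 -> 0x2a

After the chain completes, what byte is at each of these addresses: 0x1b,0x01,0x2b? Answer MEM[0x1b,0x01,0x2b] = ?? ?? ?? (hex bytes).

MEM[0x1b,0x01,0x2b] = fd 77 a1

D0: mem[0x03..0x04] <- [db 48]
D1: mem[0x16..0x1b] <- [a4 7d a1 77 a9 fd]
D2: mem[0x2a..0x2b] <- [7d a1]
query mem[0x1b]=0xfd, mem[0x01]=0x77, mem[0x2b]=0xa1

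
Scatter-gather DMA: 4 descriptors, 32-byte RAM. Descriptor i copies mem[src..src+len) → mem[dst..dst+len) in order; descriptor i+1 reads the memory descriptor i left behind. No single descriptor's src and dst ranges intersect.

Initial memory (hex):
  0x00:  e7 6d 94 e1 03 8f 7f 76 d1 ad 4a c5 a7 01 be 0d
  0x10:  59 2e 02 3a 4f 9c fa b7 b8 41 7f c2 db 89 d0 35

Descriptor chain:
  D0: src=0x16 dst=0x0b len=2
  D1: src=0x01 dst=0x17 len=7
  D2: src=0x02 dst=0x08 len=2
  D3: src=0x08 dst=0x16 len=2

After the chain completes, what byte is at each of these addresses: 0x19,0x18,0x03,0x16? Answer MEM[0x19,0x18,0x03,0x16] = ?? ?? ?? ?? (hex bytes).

MEM[0x19,0x18,0x03,0x16] = e1 94 e1 94

#0 dst[0x0b+2] := {0xfa,0xb7}
#1 dst[0x17+7] := {0x6d,0x94,0xe1,0x03,0x8f,0x7f,0x76}
#2 dst[0x08+2] := {0x94,0xe1}
#3 dst[0x16+2] := {0x94,0xe1}
query mem[0x19]=0xe1, mem[0x18]=0x94, mem[0x03]=0xe1, mem[0x16]=0x94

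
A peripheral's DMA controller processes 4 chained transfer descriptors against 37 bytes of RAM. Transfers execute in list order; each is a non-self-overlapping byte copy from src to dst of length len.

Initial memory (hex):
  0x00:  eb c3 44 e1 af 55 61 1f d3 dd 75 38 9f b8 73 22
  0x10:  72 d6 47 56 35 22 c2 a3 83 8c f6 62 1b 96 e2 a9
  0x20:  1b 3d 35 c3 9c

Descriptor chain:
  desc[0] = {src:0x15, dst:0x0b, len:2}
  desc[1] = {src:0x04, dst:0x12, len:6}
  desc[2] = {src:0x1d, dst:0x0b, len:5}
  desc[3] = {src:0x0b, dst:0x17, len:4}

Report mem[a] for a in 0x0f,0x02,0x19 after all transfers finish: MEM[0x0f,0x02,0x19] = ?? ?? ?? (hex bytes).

  after D0: wrote 2B at 0x0b = 22c2
  after D1: wrote 6B at 0x12 = af55611fd3dd
  after D2: wrote 5B at 0x0b = 96e2a91b3d
  after D3: wrote 4B at 0x17 = 96e2a91b
query mem[0x0f]=0x3d, mem[0x02]=0x44, mem[0x19]=0xa9

MEM[0x0f,0x02,0x19] = 3d 44 a9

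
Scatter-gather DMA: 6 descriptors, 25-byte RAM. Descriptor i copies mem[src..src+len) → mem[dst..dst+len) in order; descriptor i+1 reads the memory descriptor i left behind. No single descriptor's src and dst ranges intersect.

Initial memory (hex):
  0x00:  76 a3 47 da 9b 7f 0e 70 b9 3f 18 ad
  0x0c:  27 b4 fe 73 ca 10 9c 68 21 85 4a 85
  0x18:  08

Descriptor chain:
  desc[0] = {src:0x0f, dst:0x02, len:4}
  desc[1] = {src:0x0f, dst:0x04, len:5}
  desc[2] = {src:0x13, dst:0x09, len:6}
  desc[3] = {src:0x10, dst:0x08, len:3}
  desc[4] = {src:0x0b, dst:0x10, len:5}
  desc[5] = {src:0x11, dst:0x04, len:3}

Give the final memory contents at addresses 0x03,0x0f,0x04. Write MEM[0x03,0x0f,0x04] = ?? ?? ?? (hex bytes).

MEM[0x03,0x0f,0x04] = ca 73 4a

D0: mem[0x02..0x05] <- [73 ca 10 9c]
D1: mem[0x04..0x08] <- [73 ca 10 9c 68]
D2: mem[0x09..0x0e] <- [68 21 85 4a 85 08]
D3: mem[0x08..0x0a] <- [ca 10 9c]
D4: mem[0x10..0x14] <- [85 4a 85 08 73]
D5: mem[0x04..0x06] <- [4a 85 08]
query mem[0x03]=0xca, mem[0x0f]=0x73, mem[0x04]=0x4a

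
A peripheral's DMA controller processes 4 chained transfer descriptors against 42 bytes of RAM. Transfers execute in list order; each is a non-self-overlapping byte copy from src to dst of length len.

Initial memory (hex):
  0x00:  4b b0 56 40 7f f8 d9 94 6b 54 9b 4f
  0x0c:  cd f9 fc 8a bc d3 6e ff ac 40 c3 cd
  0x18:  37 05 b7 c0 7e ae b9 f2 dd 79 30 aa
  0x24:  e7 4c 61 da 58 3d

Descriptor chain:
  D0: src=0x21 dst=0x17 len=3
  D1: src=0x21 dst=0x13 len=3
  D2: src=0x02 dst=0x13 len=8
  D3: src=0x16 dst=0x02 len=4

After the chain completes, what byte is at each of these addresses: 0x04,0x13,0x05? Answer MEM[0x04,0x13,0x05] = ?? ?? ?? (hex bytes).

[0] 0x21->0x17 len=3 : 79 30 aa
[1] 0x21->0x13 len=3 : 79 30 aa
[2] 0x02->0x13 len=8 : 56 40 7f f8 d9 94 6b 54
[3] 0x16->0x02 len=4 : f8 d9 94 6b
query mem[0x04]=0x94, mem[0x13]=0x56, mem[0x05]=0x6b

MEM[0x04,0x13,0x05] = 94 56 6b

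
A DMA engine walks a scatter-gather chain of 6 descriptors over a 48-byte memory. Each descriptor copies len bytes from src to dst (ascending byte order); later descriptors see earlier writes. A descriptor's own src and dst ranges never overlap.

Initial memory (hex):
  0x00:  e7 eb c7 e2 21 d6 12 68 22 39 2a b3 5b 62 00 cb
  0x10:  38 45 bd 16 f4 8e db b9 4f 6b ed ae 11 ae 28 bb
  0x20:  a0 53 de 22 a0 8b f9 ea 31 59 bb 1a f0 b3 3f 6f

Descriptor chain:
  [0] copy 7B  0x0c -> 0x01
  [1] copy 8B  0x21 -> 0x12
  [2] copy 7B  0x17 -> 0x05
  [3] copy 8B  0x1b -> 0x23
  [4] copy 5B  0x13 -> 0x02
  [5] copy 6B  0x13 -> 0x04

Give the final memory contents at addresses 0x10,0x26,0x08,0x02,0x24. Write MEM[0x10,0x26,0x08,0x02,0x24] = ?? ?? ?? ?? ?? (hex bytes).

D0: mem[0x01..0x07] <- [5b 62 00 cb 38 45 bd]
D1: mem[0x12..0x19] <- [53 de 22 a0 8b f9 ea 31]
D2: mem[0x05..0x0b] <- [f9 ea 31 ed ae 11 ae]
D3: mem[0x23..0x2a] <- [ae 11 ae 28 bb a0 53 de]
D4: mem[0x02..0x06] <- [de 22 a0 8b f9]
D5: mem[0x04..0x09] <- [de 22 a0 8b f9 ea]
query mem[0x10]=0x38, mem[0x26]=0x28, mem[0x08]=0xf9, mem[0x02]=0xde, mem[0x24]=0x11

MEM[0x10,0x26,0x08,0x02,0x24] = 38 28 f9 de 11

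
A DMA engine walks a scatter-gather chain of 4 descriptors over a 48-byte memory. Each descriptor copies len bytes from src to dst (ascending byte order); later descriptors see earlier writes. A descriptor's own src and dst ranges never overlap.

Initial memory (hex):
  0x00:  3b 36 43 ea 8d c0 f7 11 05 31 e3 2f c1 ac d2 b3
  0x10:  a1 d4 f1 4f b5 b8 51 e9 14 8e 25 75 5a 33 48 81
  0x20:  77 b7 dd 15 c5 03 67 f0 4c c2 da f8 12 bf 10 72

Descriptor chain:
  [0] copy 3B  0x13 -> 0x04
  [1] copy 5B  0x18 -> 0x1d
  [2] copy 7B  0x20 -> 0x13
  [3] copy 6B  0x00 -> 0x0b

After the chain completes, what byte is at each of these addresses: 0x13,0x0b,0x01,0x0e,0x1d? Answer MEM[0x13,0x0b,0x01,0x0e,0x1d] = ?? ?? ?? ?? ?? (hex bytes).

D0: mem[0x04..0x06] <- [4f b5 b8]
D1: mem[0x1d..0x21] <- [14 8e 25 75 5a]
D2: mem[0x13..0x19] <- [75 5a dd 15 c5 03 67]
D3: mem[0x0b..0x10] <- [3b 36 43 ea 4f b5]
query mem[0x13]=0x75, mem[0x0b]=0x3b, mem[0x01]=0x36, mem[0x0e]=0xea, mem[0x1d]=0x14

MEM[0x13,0x0b,0x01,0x0e,0x1d] = 75 3b 36 ea 14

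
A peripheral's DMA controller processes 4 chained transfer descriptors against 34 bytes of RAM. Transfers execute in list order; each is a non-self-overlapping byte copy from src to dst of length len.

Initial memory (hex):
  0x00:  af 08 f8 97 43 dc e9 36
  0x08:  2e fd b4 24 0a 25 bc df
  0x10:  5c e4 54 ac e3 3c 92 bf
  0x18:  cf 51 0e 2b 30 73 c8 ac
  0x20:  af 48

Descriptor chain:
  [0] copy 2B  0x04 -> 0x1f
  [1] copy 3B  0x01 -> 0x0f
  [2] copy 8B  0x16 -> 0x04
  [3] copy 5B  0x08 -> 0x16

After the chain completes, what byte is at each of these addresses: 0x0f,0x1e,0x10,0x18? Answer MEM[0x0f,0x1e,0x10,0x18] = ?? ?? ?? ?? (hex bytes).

MEM[0x0f,0x1e,0x10,0x18] = 08 c8 f8 30

#0 dst[0x1f+2] := {0x43,0xdc}
#1 dst[0x0f+3] := {0x08,0xf8,0x97}
#2 dst[0x04+8] := {0x92,0xbf,0xcf,0x51,0x0e,0x2b,0x30,0x73}
#3 dst[0x16+5] := {0x0e,0x2b,0x30,0x73,0x0a}
query mem[0x0f]=0x08, mem[0x1e]=0xc8, mem[0x10]=0xf8, mem[0x18]=0x30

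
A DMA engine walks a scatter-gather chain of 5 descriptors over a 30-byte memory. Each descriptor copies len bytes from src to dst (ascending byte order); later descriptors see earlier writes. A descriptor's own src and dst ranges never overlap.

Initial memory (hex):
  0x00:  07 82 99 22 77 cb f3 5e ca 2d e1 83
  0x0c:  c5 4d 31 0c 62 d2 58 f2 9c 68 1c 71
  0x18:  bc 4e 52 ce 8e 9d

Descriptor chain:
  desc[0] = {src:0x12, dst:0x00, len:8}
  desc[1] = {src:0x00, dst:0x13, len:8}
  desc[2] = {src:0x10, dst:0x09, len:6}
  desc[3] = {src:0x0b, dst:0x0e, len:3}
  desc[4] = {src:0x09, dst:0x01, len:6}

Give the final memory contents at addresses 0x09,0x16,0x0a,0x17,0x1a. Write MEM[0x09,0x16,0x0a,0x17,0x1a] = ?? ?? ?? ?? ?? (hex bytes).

MEM[0x09,0x16,0x0a,0x17,0x1a] = 62 68 d2 1c 4e

  after D0: wrote 8B at 0x00 = 58f29c681c71bc4e
  after D1: wrote 8B at 0x13 = 58f29c681c71bc4e
  after D2: wrote 6B at 0x09 = 62d25858f29c
  after D3: wrote 3B at 0x0e = 5858f2
  after D4: wrote 6B at 0x01 = 62d25858f258
query mem[0x09]=0x62, mem[0x16]=0x68, mem[0x0a]=0xd2, mem[0x17]=0x1c, mem[0x1a]=0x4e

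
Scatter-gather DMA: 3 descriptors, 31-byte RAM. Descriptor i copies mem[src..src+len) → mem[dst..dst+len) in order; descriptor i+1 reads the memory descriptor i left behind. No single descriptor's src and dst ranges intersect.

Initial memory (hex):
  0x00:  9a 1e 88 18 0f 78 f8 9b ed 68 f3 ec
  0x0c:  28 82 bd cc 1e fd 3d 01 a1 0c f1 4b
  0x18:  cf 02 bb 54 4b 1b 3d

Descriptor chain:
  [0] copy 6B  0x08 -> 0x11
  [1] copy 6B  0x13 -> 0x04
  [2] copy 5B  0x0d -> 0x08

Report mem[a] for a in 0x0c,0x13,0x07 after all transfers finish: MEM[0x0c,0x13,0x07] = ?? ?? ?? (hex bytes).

D0: mem[0x11..0x16] <- [ed 68 f3 ec 28 82]
D1: mem[0x04..0x09] <- [f3 ec 28 82 4b cf]
D2: mem[0x08..0x0c] <- [82 bd cc 1e ed]
query mem[0x0c]=0xed, mem[0x13]=0xf3, mem[0x07]=0x82

MEM[0x0c,0x13,0x07] = ed f3 82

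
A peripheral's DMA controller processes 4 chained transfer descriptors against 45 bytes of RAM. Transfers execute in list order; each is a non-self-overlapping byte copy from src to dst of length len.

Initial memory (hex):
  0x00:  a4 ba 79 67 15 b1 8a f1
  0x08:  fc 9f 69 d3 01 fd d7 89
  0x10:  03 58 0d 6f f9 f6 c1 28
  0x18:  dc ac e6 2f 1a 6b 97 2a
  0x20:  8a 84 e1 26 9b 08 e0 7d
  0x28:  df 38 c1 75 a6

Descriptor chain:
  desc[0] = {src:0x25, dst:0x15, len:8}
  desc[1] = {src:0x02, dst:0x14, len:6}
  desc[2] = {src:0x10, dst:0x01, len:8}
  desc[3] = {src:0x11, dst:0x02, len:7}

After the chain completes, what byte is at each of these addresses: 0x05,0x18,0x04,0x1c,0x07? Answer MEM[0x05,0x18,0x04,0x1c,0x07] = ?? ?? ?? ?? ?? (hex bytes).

MEM[0x05,0x18,0x04,0x1c,0x07] = 79 8a 6f a6 15

  after D0: wrote 8B at 0x15 = 08e07ddf38c175a6
  after D1: wrote 6B at 0x14 = 796715b18af1
  after D2: wrote 8B at 0x01 = 03580d6f796715b1
  after D3: wrote 7B at 0x02 = 580d6f796715b1
query mem[0x05]=0x79, mem[0x18]=0x8a, mem[0x04]=0x6f, mem[0x1c]=0xa6, mem[0x07]=0x15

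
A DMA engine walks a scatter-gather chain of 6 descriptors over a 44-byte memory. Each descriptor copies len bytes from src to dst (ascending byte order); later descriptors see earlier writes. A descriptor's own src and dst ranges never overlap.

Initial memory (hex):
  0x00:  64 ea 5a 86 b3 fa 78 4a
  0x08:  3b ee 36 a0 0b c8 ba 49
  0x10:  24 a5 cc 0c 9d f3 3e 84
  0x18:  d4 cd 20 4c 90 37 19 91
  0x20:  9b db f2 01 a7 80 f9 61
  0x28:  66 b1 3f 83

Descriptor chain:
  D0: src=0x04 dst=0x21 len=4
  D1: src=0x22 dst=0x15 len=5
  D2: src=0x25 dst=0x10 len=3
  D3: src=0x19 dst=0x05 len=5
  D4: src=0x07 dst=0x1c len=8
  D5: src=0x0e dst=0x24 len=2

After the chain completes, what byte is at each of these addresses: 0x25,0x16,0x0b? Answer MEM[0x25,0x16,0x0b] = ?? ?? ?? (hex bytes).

D0: mem[0x21..0x24] <- [b3 fa 78 4a]
D1: mem[0x15..0x19] <- [fa 78 4a 80 f9]
D2: mem[0x10..0x12] <- [80 f9 61]
D3: mem[0x05..0x09] <- [f9 20 4c 90 37]
D4: mem[0x1c..0x23] <- [4c 90 37 36 a0 0b c8 ba]
D5: mem[0x24..0x25] <- [ba 49]
query mem[0x25]=0x49, mem[0x16]=0x78, mem[0x0b]=0xa0

MEM[0x25,0x16,0x0b] = 49 78 a0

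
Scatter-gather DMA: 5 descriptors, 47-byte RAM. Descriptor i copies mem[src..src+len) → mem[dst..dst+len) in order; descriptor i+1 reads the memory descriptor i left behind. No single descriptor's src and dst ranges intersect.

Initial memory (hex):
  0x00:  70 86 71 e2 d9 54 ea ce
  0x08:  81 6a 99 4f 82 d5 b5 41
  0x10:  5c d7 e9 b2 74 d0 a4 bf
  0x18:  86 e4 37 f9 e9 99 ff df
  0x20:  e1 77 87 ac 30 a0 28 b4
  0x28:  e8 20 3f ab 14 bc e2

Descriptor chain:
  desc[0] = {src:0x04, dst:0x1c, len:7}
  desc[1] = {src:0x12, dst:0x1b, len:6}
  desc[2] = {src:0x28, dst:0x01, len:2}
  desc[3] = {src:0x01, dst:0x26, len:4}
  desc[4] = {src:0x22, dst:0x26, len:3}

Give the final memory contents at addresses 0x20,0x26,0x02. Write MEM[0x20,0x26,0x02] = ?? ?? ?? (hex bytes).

  after D0: wrote 7B at 0x1c = d954eace816a99
  after D1: wrote 6B at 0x1b = e9b274d0a4bf
  after D2: wrote 2B at 0x01 = e820
  after D3: wrote 4B at 0x26 = e820e2d9
  after D4: wrote 3B at 0x26 = 99ac30
query mem[0x20]=0xbf, mem[0x26]=0x99, mem[0x02]=0x20

MEM[0x20,0x26,0x02] = bf 99 20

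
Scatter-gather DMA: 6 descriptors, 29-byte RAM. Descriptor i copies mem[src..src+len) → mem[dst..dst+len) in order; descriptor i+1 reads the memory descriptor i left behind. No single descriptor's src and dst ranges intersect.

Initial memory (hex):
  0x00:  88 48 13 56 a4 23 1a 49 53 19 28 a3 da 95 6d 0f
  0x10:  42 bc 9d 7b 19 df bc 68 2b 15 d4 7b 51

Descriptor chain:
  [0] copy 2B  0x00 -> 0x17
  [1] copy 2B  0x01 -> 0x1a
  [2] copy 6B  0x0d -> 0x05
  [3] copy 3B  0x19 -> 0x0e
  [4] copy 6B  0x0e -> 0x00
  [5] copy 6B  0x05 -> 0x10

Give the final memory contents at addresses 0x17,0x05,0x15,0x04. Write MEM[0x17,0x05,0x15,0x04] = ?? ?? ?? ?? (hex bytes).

MEM[0x17,0x05,0x15,0x04] = 88 7b 9d 9d

[0] 0x00->0x17 len=2 : 88 48
[1] 0x01->0x1a len=2 : 48 13
[2] 0x0d->0x05 len=6 : 95 6d 0f 42 bc 9d
[3] 0x19->0x0e len=3 : 15 48 13
[4] 0x0e->0x00 len=6 : 15 48 13 bc 9d 7b
[5] 0x05->0x10 len=6 : 7b 6d 0f 42 bc 9d
query mem[0x17]=0x88, mem[0x05]=0x7b, mem[0x15]=0x9d, mem[0x04]=0x9d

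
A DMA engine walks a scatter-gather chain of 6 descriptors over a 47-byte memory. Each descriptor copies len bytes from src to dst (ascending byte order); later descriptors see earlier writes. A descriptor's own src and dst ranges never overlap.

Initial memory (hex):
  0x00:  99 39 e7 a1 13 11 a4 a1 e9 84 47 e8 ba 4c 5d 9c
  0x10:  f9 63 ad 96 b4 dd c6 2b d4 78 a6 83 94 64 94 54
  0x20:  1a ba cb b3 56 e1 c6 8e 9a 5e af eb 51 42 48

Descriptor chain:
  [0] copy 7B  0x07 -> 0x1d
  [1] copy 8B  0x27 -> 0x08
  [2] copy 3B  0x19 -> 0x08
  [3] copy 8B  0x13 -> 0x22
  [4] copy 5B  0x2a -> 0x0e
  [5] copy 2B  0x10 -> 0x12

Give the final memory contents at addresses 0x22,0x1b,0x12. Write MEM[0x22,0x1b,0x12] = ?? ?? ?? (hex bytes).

MEM[0x22,0x1b,0x12] = 96 83 51

#0 dst[0x1d+7] := {0xa1,0xe9,0x84,0x47,0xe8,0xba,0x4c}
#1 dst[0x08+8] := {0x8e,0x9a,0x5e,0xaf,0xeb,0x51,0x42,0x48}
#2 dst[0x08+3] := {0x78,0xa6,0x83}
#3 dst[0x22+8] := {0x96,0xb4,0xdd,0xc6,0x2b,0xd4,0x78,0xa6}
#4 dst[0x0e+5] := {0xaf,0xeb,0x51,0x42,0x48}
#5 dst[0x12+2] := {0x51,0x42}
query mem[0x22]=0x96, mem[0x1b]=0x83, mem[0x12]=0x51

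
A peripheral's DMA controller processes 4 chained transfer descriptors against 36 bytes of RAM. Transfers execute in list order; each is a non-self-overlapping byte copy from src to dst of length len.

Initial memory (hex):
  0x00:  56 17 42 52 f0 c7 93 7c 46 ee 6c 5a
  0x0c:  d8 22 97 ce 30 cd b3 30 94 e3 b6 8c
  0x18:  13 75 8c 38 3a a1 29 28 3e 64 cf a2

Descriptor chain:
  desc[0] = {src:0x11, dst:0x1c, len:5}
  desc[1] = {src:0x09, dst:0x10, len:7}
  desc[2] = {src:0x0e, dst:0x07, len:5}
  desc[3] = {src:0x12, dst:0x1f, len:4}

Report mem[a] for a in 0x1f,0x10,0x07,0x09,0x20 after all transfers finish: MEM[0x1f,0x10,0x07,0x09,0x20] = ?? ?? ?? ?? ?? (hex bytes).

D0: mem[0x1c..0x20] <- [cd b3 30 94 e3]
D1: mem[0x10..0x16] <- [ee 6c 5a d8 22 97 ce]
D2: mem[0x07..0x0b] <- [97 ce ee 6c 5a]
D3: mem[0x1f..0x22] <- [5a d8 22 97]
query mem[0x1f]=0x5a, mem[0x10]=0xee, mem[0x07]=0x97, mem[0x09]=0xee, mem[0x20]=0xd8

MEM[0x1f,0x10,0x07,0x09,0x20] = 5a ee 97 ee d8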